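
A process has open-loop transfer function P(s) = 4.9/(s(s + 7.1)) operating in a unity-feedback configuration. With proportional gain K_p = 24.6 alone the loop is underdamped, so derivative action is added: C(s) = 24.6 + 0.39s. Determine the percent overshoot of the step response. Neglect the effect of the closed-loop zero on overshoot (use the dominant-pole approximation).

24.3%

Forward path: (24.6 + 0.39s)·4.9/(s(s+7.1)). The closed-loop characteristic equation is s² + (7.1 + 4.9·0.39)s + 4.9·24.6 = 0.
That is s² + 9.011s + 120.5 = 0, so ω_n = 10.98 rad/s and ζ = 9.011/(2·10.98) = 0.4104.
%OS = 100·exp(−πζ/√(1−ζ²)) = 24.3%.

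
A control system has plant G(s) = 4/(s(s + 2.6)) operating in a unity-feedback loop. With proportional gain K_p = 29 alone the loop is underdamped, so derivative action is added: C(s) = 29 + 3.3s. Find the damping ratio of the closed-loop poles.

Forward path: (29 + 3.3s)·4/(s(s+2.6)). The closed-loop characteristic equation is s² + (2.6 + 4·3.3)s + 4·29 = 0.
That is s² + 15.8s + 116 = 0, so ω_n = 10.77 rad/s and ζ = 15.8/(2·10.77) = 0.7335.

ζ = 0.733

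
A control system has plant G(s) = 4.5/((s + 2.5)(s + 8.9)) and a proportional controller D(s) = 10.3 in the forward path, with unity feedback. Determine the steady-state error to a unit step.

0.324

The loop is type 0. Static position error constant K_pos = D(0)·G(0) = 10.3·0.2022 = 2.083.
Steady-state error to a unit step: e_ss = 1/(1+K_pos) = 1/3.083 = 0.324.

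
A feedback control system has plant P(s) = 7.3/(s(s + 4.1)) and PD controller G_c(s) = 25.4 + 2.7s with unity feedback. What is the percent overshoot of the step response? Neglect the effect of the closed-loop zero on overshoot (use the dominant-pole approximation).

0.349%

Forward path: (25.4 + 2.7s)·7.3/(s(s+4.1)). The closed-loop characteristic equation is s² + (4.1 + 7.3·2.7)s + 7.3·25.4 = 0.
That is s² + 23.81s + 185.4 = 0, so ω_n = 13.62 rad/s and ζ = 23.81/(2·13.62) = 0.8743.
%OS = 100·exp(−πζ/√(1−ζ²)) = 0.349%.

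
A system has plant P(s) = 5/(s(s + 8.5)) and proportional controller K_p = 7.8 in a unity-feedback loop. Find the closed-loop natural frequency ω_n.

1 + K_p·P(s) = 0 gives s² + 8.5s + 39 = 0.
Matching s² + 2ζω_n s + ω_n²: ω_n = √39 = 6.245 rad/s and 2ζω_n = 8.5, so ζ = 8.5/(2·6.245) = 0.681.

ω_n = 6.24 rad/s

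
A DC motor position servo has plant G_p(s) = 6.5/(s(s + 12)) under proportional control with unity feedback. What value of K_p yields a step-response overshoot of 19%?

From %OS = 100·exp(−πζ/√(1−ζ²)) = 19%, ζ = −ln(0.19)/√(π²+ln²(0.19)) = 0.4673.
Characteristic equation s² + 12s + 6.5K_p = 0 gives ζ = 12/(2√(6.5K_p)).
Setting ζ = 0.4673: √(6.5K_p) = 12/(2·0.4673) = 12.84, so K_p = 164.8/6.5 = 25.4.

K_p = 25.4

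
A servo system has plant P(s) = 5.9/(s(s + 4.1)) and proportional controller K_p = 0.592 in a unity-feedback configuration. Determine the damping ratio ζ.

ζ = 1.1

The closed-loop denominator is s(s+4.1) + 0.592·5.9 = s² + 4.1s + 3.493.
So ω_n² = 3.493 ⇒ ω_n = 1.869 rad/s, and ζ = 4.1/(2ω_n) = 1.1.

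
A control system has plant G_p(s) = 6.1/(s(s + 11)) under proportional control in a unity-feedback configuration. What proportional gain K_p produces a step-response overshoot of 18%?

K_p = 21.6

From %OS = 100·exp(−πζ/√(1−ζ²)) = 18%, ζ = −ln(0.18)/√(π²+ln²(0.18)) = 0.4791.
Characteristic equation s² + 11s + 6.1K_p = 0 gives ζ = 11/(2√(6.1K_p)).
Setting ζ = 0.4791: √(6.1K_p) = 11/(2·0.4791) = 11.48, so K_p = 131.8/6.1 = 21.6.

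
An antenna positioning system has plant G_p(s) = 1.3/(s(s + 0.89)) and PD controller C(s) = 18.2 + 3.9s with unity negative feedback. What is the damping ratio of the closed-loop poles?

ζ = 0.613

Forward path: (18.2 + 3.9s)·1.3/(s(s+0.89)). The closed-loop characteristic equation is s² + (0.89 + 1.3·3.9)s + 1.3·18.2 = 0.
That is s² + 5.96s + 23.66 = 0, so ω_n = 4.864 rad/s and ζ = 5.96/(2·4.864) = 0.6126.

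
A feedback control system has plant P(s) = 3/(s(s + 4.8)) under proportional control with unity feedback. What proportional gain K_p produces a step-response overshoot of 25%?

From %OS = 100·exp(−πζ/√(1−ζ²)) = 25%, ζ = −ln(0.25)/√(π²+ln²(0.25)) = 0.4037.
Characteristic equation s² + 4.8s + 3K_p = 0 gives ζ = 4.8/(2√(3K_p)).
Setting ζ = 0.4037: √(3K_p) = 4.8/(2·0.4037) = 5.945, so K_p = 35.34/3 = 11.8.

K_p = 11.8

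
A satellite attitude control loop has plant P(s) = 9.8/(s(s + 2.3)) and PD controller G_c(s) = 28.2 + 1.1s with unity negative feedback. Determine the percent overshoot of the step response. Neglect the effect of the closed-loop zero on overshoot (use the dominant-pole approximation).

Forward path: (28.2 + 1.1s)·9.8/(s(s+2.3)). The closed-loop characteristic equation is s² + (2.3 + 9.8·1.1)s + 9.8·28.2 = 0.
That is s² + 13.08s + 276.4 = 0, so ω_n = 16.62 rad/s and ζ = 13.08/(2·16.62) = 0.3934.
%OS = 100·exp(−πζ/√(1−ζ²)) = 26.1%.

26.1%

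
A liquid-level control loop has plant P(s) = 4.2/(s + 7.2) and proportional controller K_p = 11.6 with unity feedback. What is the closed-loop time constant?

τ = 0.0179 s

Closed-loop transfer function: T(s) = K_p·P(s)/(1 + K_p·P(s)) = 48.72/(s + 7.2 + 48.72) = 48.72/(s + 55.92).
Time constant τ = 1/55.92 = 0.0179 s.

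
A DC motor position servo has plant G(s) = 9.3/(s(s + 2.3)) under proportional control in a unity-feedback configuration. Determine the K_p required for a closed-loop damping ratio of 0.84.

K_p = 0.202

Closed-loop characteristic equation: s² + 2.3s + K_p·9.3 = 0.
So ω_n = √(9.3K_p) and 2ζω_n = 2.3, giving ζ = 2.3/(2√(9.3K_p)).
Setting ζ = 0.84: √(9.3K_p) = 2.3/(2·0.84) = 1.369, so K_p = 1.874/9.3 = 0.202.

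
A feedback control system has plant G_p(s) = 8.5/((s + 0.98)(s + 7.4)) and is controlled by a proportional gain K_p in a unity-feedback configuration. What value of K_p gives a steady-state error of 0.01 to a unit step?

K_p = 84.5

Steady-state error for a unit step on this type-0 loop is 1/(1 + K_p·G_p(0)).
G_p(0) = 1.172. Require 1/(1 + K_p·1.172) = 0.01, so 1 + 1.172·K_p = 100.
K_p = (100 − 1)/1.172 = 84.5.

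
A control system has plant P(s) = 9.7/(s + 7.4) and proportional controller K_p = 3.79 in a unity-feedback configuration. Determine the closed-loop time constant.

Closed-loop transfer function: T(s) = K_p·P(s)/(1 + K_p·P(s)) = 36.76/(s + 7.4 + 36.76) = 36.76/(s + 44.16).
Time constant τ = 1/44.16 = 0.0226 s.

τ = 0.0226 s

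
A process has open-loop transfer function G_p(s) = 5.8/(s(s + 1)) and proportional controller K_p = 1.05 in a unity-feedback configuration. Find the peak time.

T_p = 1.3 s

Closed-loop characteristic equation: s² + 1s + 6.09 = 0, so ω_n = 2.468 rad/s and ζ = 1/(2·2.468) = 0.2026.
Damped frequency ω_d = ω_n√(1−ζ²) = 2.417 rad/s, so peak time T_p = π/ω_d = 1.3 s.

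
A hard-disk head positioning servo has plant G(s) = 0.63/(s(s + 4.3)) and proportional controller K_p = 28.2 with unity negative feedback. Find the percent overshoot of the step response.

From 1 + K_pG(s) = 0: s² + 4.3s + 17.77 = 0 ⇒ ω_n = 4.215, ζ = 0.5101.
%OS = 100·exp(−πζ/√(1−ζ²)) = 100·exp(−π·0.5101/√0.7398) = 15.5%.

15.5%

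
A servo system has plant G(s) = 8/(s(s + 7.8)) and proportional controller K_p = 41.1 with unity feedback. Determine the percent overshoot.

50.1%

From 1 + K_pG(s) = 0: s² + 7.8s + 328.8 = 0 ⇒ ω_n = 18.13, ζ = 0.2151.
%OS = 100·exp(−πζ/√(1−ζ²)) = 100·exp(−π·0.2151/√0.9537) = 50.1%.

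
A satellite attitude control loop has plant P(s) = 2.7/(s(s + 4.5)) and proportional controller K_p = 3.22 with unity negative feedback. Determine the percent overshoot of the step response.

2.45%

Closed-loop characteristic equation: s² + 4.5s + 8.694 = 0, so ω_n = 2.949 rad/s and ζ = 4.5/(2·2.949) = 0.7631.
%OS = 100·exp(−πζ/√(1−ζ²)) = 100·exp(−π·0.7631/√0.4177) = 2.45%.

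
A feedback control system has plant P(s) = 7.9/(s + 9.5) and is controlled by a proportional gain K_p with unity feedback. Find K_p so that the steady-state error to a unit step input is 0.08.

K_p = 13.8

The loop is type 0, so e_ss(step) = 1/(1 + K_pos) with K_pos = K_p·P(0).
P(0) = 0.8316. Require 1/(1 + K_p·0.8316) = 0.08, so 1 + 0.8316·K_p = 12.5.
K_p = (12.5 − 1)/0.8316 = 13.8.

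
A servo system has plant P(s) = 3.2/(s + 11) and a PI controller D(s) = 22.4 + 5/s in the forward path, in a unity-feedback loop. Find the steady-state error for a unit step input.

0

The open loop D(s)P(s) has a pole at the origin (type 1), so the static position error constant is infinite and e_ss = 1/(1+∞) = 0.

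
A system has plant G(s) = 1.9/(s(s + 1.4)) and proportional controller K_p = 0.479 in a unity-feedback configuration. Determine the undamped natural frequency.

ω_n = 0.954 rad/s

The closed-loop denominator is s(s+1.4) + 0.479·1.9 = s² + 1.4s + 0.9101.
Matching s² + 2ζω_n s + ω_n²: ω_n = √0.9101 = 0.954 rad/s and 2ζω_n = 1.4, so ζ = 1.4/(2·0.954) = 0.734.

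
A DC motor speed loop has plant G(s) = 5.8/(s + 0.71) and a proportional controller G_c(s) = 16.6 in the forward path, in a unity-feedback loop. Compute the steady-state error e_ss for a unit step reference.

0.00732

The loop is type 0. Static position error constant K_pos = G_c(0)·G(0) = 16.6·8.169 = 135.6.
Steady-state error to a unit step: e_ss = 1/(1+K_pos) = 1/136.6 = 0.00732.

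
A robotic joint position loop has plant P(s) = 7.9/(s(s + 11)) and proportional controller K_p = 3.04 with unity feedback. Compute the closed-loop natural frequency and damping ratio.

With unity feedback the closed-loop characteristic equation is s² + 11s + 3.04·7.9 = s² + 11s + 24.02 = 0.
Matching s² + 2ζω_n s + ω_n²: ω_n = √24.02 = 4.901 rad/s and 2ζω_n = 11, so ζ = 11/(2·4.901) = 1.12.

ω_n = 4.9 rad/s, ζ = 1.12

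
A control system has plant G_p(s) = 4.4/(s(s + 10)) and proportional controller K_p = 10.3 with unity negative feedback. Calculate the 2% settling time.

From 1 + K_pG_p(s) = 0: s² + 10s + 45.32 = 0 ⇒ ω_n = 6.732, ζ = 0.7427.
2% settling time T_s ≈ 4/(ζω_n) = 4/5 = 0.8 s.

T_s ≈ 0.8 s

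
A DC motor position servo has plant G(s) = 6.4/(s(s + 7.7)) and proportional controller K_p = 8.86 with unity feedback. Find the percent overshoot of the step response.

15.4%

The closed-loop denominator s² + 7.7s + 56.7 gives ω_n = √56.7 = 7.53 and ζ = 7.7/(2ω_n) = 0.5113.
%OS = 100·exp(−πζ/√(1−ζ²)) = 100·exp(−π·0.5113/√0.7386) = 15.4%.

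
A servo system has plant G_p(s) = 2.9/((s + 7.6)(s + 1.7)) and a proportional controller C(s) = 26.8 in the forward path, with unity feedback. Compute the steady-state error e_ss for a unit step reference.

The loop is type 0. Static position error constant K_pos = C(0)·G_p(0) = 26.8·0.2245 = 6.015.
Steady-state error to a unit step: e_ss = 1/(1+K_pos) = 1/7.015 = 0.143.

0.143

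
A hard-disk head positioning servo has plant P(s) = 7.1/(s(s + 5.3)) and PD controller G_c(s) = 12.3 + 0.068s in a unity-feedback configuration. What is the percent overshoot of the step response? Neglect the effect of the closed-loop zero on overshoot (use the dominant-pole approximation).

Forward path: (12.3 + 0.068s)·7.1/(s(s+5.3)). The closed-loop characteristic equation is s² + (5.3 + 7.1·0.068)s + 7.1·12.3 = 0.
That is s² + 5.783s + 87.33 = 0, so ω_n = 9.345 rad/s and ζ = 5.783/(2·9.345) = 0.3094.
%OS = 100·exp(−πζ/√(1−ζ²)) = 36%.

36%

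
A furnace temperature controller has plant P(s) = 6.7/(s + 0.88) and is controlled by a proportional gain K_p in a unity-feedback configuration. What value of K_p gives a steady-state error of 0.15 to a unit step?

The loop is type 0, so e_ss(step) = 1/(1 + K_pos) with K_pos = K_p·P(0).
P(0) = 7.614. Require 1/(1 + K_p·7.614) = 0.15, so 1 + 7.614·K_p = 6.667.
K_p = (6.667 − 1)/7.614 = 0.744.

K_p = 0.744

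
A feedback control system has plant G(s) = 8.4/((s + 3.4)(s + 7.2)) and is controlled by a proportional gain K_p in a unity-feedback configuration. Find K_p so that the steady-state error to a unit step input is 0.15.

The loop is type 0, so e_ss(step) = 1/(1 + K_pos) with K_pos = K_p·G(0).
G(0) = 0.3431. Require 1/(1 + K_p·0.3431) = 0.15, so 1 + 0.3431·K_p = 6.667.
K_p = (6.667 − 1)/0.3431 = 16.5.

K_p = 16.5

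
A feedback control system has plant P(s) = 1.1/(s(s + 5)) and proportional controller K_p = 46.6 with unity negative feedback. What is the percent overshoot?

The closed-loop denominator s² + 5s + 51.26 gives ω_n = √51.26 = 7.16 and ζ = 5/(2ω_n) = 0.3492.
%OS = 100·exp(−πζ/√(1−ζ²)) = 100·exp(−π·0.3492/√0.8781) = 31%.

31%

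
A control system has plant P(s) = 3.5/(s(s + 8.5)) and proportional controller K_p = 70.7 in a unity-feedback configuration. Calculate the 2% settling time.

T_s ≈ 0.941 s

The closed-loop denominator s² + 8.5s + 247.5 gives ω_n = √247.5 = 15.73 and ζ = 8.5/(2ω_n) = 0.2702.
2% settling time T_s ≈ 4/(ζω_n) = 4/4.25 = 0.941 s.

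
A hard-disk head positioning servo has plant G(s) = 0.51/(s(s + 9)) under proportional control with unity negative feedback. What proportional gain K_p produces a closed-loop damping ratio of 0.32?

Closed-loop characteristic equation: s² + 9s + K_p·0.51 = 0.
So ω_n = √(0.51K_p) and 2ζω_n = 9, giving ζ = 9/(2√(0.51K_p)).
Setting ζ = 0.32: √(0.51K_p) = 9/(2·0.32) = 14.06, so K_p = 197.8/0.51 = 388.

K_p = 388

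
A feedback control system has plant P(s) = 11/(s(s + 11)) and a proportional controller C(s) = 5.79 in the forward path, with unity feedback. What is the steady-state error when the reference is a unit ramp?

0.173

The loop has one pole at the origin (type 1). Velocity error constant K_v = lim_{s→0} s·C(s)P(s) = 5.79·11/11 = 5.79.
Steady-state error to a unit ramp: e_ss = 1/K_v = 0.173.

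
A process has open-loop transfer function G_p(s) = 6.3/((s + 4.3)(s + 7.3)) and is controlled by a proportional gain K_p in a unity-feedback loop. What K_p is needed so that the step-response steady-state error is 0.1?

K_p = 44.8

Steady-state error for a unit step on this type-0 loop is 1/(1 + K_p·G_p(0)).
G_p(0) = 0.2007. Require 1/(1 + K_p·0.2007) = 0.1, so 1 + 0.2007·K_p = 10.
K_p = (10 − 1)/0.2007 = 44.8.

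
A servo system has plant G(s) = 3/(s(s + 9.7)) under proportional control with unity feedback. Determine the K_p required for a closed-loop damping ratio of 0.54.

K_p = 26.9

Closed-loop characteristic equation: s² + 9.7s + K_p·3 = 0.
So ω_n = √(3K_p) and 2ζω_n = 9.7, giving ζ = 9.7/(2√(3K_p)).
Setting ζ = 0.54: √(3K_p) = 9.7/(2·0.54) = 8.981, so K_p = 80.67/3 = 26.9.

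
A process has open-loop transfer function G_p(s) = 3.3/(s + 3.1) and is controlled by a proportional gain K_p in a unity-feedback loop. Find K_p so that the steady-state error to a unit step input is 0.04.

K_p = 22.5

For a type-0 loop with proportional control, e_ss = 1/(1 + K_p·G_p(0)).
G_p(0) = 1.065. Require 1/(1 + K_p·1.065) = 0.04, so 1 + 1.065·K_p = 25.
K_p = (25 − 1)/1.065 = 22.5.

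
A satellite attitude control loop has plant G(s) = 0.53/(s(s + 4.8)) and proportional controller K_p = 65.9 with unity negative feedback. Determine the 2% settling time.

The closed-loop denominator s² + 4.8s + 34.93 gives ω_n = √34.93 = 5.91 and ζ = 4.8/(2ω_n) = 0.4061.
2% settling time T_s ≈ 4/(ζω_n) = 4/2.4 = 1.67 s.

T_s ≈ 1.67 s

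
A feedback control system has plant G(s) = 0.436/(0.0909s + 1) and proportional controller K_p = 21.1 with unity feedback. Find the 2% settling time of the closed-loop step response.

Closed loop: T(s) = K_p·G/(1+K_p·G) = 9.2/(0.0909s + 1 + 9.2), with pole at s = −(1 + 9.2)/0.0909 = −112.2.
τ = 1/112.2 = 0.008912 s, so 2% settling time ≈ 4τ = 0.0356 s.

T_s ≈ 0.0356 s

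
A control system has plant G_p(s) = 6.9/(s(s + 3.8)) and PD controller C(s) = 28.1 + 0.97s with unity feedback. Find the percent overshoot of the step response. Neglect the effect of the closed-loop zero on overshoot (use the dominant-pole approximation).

27.9%

Forward path: (28.1 + 0.97s)·6.9/(s(s+3.8)). The closed-loop characteristic equation is s² + (3.8 + 6.9·0.97)s + 6.9·28.1 = 0.
That is s² + 10.49s + 193.9 = 0, so ω_n = 13.92 rad/s and ζ = 10.49/(2·13.92) = 0.3768.
%OS = 100·exp(−πζ/√(1−ζ²)) = 27.9%.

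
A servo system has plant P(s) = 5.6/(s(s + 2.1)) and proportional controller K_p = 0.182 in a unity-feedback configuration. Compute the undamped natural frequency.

ω_n = 1.01 rad/s

The closed-loop denominator is s(s+2.1) + 0.182·5.6 = s² + 2.1s + 1.019.
So ω_n² = 1.019 ⇒ ω_n = 1.01 rad/s, and ζ = 2.1/(2ω_n) = 1.04.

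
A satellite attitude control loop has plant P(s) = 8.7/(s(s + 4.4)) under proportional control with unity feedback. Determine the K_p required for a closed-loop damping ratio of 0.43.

K_p = 3.01

Closed-loop characteristic equation: s² + 4.4s + K_p·8.7 = 0.
So ω_n = √(8.7K_p) and 2ζω_n = 4.4, giving ζ = 4.4/(2√(8.7K_p)).
Setting ζ = 0.43: √(8.7K_p) = 4.4/(2·0.43) = 5.116, so K_p = 26.18/8.7 = 3.01.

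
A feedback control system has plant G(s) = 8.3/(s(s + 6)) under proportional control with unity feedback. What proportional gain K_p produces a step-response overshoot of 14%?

From %OS = 100·exp(−πζ/√(1−ζ²)) = 14%, ζ = −ln(0.14)/√(π²+ln²(0.14)) = 0.5305.
Characteristic equation s² + 6s + 8.3K_p = 0 gives ζ = 6/(2√(8.3K_p)).
Setting ζ = 0.5305: √(8.3K_p) = 6/(2·0.5305) = 5.655, so K_p = 31.98/8.3 = 3.85.

K_p = 3.85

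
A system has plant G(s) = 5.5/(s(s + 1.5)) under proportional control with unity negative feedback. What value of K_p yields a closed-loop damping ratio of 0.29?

Closed-loop characteristic equation: s² + 1.5s + K_p·5.5 = 0.
So ω_n = √(5.5K_p) and 2ζω_n = 1.5, giving ζ = 1.5/(2√(5.5K_p)).
Setting ζ = 0.29: √(5.5K_p) = 1.5/(2·0.29) = 2.586, so K_p = 6.688/5.5 = 1.22.

K_p = 1.22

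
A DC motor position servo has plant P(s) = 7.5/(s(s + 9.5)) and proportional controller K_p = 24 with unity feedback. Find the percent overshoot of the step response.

The closed-loop denominator s² + 9.5s + 180 gives ω_n = √180 = 13.42 and ζ = 9.5/(2ω_n) = 0.354.
%OS = 100·exp(−πζ/√(1−ζ²)) = 100·exp(−π·0.354/√0.8747) = 30.4%.

30.4%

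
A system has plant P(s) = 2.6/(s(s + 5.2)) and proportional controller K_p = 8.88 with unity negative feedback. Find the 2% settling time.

T_s ≈ 1.54 s

From 1 + K_pP(s) = 0: s² + 5.2s + 23.09 = 0 ⇒ ω_n = 4.805, ζ = 0.5411.
2% settling time T_s ≈ 4/(ζω_n) = 4/2.6 = 1.54 s.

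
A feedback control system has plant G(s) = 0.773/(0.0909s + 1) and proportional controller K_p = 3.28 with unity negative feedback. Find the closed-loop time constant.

τ = 0.0257 s

Closed loop: T(s) = K_p·G/(1+K_p·G) = 2.535/(0.0909s + 1 + 2.535), with pole at s = −(1 + 2.535)/0.0909 = −38.89.
Closed-loop time constant τ = 1/38.89 = 0.0257 s.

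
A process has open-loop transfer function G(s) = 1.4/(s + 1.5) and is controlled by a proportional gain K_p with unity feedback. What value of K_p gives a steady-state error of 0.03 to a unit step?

K_p = 34.6

Steady-state error for a unit step on this type-0 loop is 1/(1 + K_p·G(0)).
G(0) = 0.9333. Require 1/(1 + K_p·0.9333) = 0.03, so 1 + 0.9333·K_p = 33.33.
K_p = (33.33 − 1)/0.9333 = 34.6.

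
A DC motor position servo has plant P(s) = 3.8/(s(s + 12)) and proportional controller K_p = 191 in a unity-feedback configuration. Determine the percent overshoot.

48.8%

The closed-loop denominator s² + 12s + 725.8 gives ω_n = √725.8 = 26.94 and ζ = 12/(2ω_n) = 0.2227.
%OS = 100·exp(−πζ/√(1−ζ²)) = 100·exp(−π·0.2227/√0.9504) = 48.8%.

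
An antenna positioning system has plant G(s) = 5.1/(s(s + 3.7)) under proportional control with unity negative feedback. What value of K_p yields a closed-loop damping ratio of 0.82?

Closed-loop characteristic equation: s² + 3.7s + K_p·5.1 = 0.
So ω_n = √(5.1K_p) and 2ζω_n = 3.7, giving ζ = 3.7/(2√(5.1K_p)).
Setting ζ = 0.82: √(5.1K_p) = 3.7/(2·0.82) = 2.256, so K_p = 5.09/5.1 = 0.998.

K_p = 0.998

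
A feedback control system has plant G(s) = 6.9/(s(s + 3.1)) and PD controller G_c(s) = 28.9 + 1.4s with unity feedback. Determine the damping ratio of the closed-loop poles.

ζ = 0.452

Forward path: (28.9 + 1.4s)·6.9/(s(s+3.1)). The closed-loop characteristic equation is s² + (3.1 + 6.9·1.4)s + 6.9·28.9 = 0.
That is s² + 12.76s + 199.4 = 0, so ω_n = 14.12 rad/s and ζ = 12.76/(2·14.12) = 0.4518.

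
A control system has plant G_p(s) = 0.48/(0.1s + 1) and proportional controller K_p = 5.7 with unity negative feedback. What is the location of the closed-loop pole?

Closed loop: T(s) = K_p·G_p/(1+K_p·G_p) = 2.736/(0.1s + 1 + 2.736), with pole at s = −(1 + 2.736)/0.1 = −37.36.

s = -37.36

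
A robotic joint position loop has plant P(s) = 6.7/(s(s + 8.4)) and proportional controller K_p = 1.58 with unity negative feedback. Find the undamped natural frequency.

ω_n = 3.25 rad/s

With unity feedback the closed-loop characteristic equation is s² + 8.4s + 1.58·6.7 = s² + 8.4s + 10.59 = 0.
Matching s² + 2ζω_n s + ω_n²: ω_n = √10.59 = 3.254 rad/s and 2ζω_n = 8.4, so ζ = 8.4/(2·3.254) = 1.29.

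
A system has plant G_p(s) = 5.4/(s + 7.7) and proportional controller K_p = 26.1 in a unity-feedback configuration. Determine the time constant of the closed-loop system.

Closed-loop transfer function: T(s) = K_p·G_p(s)/(1 + K_p·G_p(s)) = 140.9/(s + 7.7 + 140.9) = 140.9/(s + 148.6).
Time constant τ = 1/148.6 = 0.00673 s.

τ = 0.00673 s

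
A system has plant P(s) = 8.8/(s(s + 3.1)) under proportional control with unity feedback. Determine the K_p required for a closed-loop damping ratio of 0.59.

K_p = 0.784

Closed-loop characteristic equation: s² + 3.1s + K_p·8.8 = 0.
So ω_n = √(8.8K_p) and 2ζω_n = 3.1, giving ζ = 3.1/(2√(8.8K_p)).
Setting ζ = 0.59: √(8.8K_p) = 3.1/(2·0.59) = 2.627, so K_p = 6.902/8.8 = 0.784.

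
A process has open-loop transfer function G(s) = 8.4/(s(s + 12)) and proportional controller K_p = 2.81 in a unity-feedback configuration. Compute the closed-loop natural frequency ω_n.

ω_n = 4.86 rad/s

1 + K_p·G(s) = 0 gives s² + 12s + 23.6 = 0.
So ω_n² = 23.6 ⇒ ω_n = 4.858 rad/s, and ζ = 12/(2ω_n) = 1.23.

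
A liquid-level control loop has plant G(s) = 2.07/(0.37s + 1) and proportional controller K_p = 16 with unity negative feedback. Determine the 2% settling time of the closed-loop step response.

T_s ≈ 0.0434 s

Closed loop: T(s) = K_p·G/(1+K_p·G) = 33.12/(0.37s + 1 + 33.12), with pole at s = −(1 + 33.12)/0.37 = −92.22.
τ = 1/92.22 = 0.01084 s, so 2% settling time ≈ 4τ = 0.0434 s.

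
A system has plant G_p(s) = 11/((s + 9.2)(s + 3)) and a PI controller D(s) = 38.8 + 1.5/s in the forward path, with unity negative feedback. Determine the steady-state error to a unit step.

0

The open loop D(s)G_p(s) has a pole at the origin (type 1), so the static position error constant is infinite and e_ss = 1/(1+∞) = 0.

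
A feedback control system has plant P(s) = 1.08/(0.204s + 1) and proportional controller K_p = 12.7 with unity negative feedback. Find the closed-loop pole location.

Closed loop: T(s) = K_p·P/(1+K_p·P) = 13.72/(0.204s + 1 + 13.72), with pole at s = −(1 + 13.72)/0.204 = −72.14.

s = -72.14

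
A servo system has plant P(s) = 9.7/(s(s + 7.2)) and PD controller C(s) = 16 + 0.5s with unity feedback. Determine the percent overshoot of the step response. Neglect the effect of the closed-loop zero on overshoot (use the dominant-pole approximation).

Forward path: (16 + 0.5s)·9.7/(s(s+7.2)). The closed-loop characteristic equation is s² + (7.2 + 9.7·0.5)s + 9.7·16 = 0.
That is s² + 12.05s + 155.2 = 0, so ω_n = 12.46 rad/s and ζ = 12.05/(2·12.46) = 0.4836.
%OS = 100·exp(−πζ/√(1−ζ²)) = 17.6%.

17.6%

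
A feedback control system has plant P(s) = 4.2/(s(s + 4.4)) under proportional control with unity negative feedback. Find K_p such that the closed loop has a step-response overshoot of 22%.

From %OS = 100·exp(−πζ/√(1−ζ²)) = 22%, ζ = −ln(0.22)/√(π²+ln²(0.22)) = 0.4342.
Characteristic equation s² + 4.4s + 4.2K_p = 0 gives ζ = 4.4/(2√(4.2K_p)).
Setting ζ = 0.4342: √(4.2K_p) = 4.4/(2·0.4342) = 5.067, so K_p = 25.68/4.2 = 6.11.

K_p = 6.11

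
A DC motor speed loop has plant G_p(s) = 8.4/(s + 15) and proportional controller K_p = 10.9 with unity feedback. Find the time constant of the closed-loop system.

τ = 0.00938 s

Closed-loop transfer function: T(s) = K_p·G_p(s)/(1 + K_p·G_p(s)) = 91.56/(s + 15 + 91.56) = 91.56/(s + 106.6).
Time constant τ = 1/106.6 = 0.00938 s.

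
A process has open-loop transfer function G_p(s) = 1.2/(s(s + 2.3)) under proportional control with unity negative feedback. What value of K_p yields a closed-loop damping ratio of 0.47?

K_p = 4.99

Closed-loop characteristic equation: s² + 2.3s + K_p·1.2 = 0.
So ω_n = √(1.2K_p) and 2ζω_n = 2.3, giving ζ = 2.3/(2√(1.2K_p)).
Setting ζ = 0.47: √(1.2K_p) = 2.3/(2·0.47) = 2.447, so K_p = 5.987/1.2 = 4.99.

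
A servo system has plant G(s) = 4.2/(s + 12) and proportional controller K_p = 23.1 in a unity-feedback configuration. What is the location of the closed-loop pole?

s = -109

Closed-loop transfer function: T(s) = K_p·G(s)/(1 + K_p·G(s)) = 97.02/(s + 12 + 97.02) = 97.02/(s + 109).
The closed-loop pole is at s = −109.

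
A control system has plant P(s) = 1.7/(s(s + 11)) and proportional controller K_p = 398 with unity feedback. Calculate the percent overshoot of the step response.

The closed-loop denominator s² + 11s + 676.6 gives ω_n = √676.6 = 26.01 and ζ = 11/(2ω_n) = 0.2114.
%OS = 100·exp(−πζ/√(1−ζ²)) = 100·exp(−π·0.2114/√0.9553) = 50.7%.

50.7%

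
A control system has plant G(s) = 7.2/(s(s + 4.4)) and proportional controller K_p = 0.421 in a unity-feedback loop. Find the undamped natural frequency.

ω_n = 1.74 rad/s

The closed-loop denominator is s(s+4.4) + 0.421·7.2 = s² + 4.4s + 3.031.
Matching s² + 2ζω_n s + ω_n²: ω_n = √3.031 = 1.741 rad/s and 2ζω_n = 4.4, so ζ = 4.4/(2·1.741) = 1.26.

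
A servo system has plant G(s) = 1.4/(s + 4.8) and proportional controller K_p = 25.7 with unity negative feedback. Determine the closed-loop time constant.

τ = 0.0245 s

Closed-loop transfer function: T(s) = K_p·G(s)/(1 + K_p·G(s)) = 35.98/(s + 4.8 + 35.98) = 35.98/(s + 40.78).
Time constant τ = 1/40.78 = 0.0245 s.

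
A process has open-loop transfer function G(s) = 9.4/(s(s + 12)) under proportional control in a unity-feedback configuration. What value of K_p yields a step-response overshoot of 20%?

From %OS = 100·exp(−πζ/√(1−ζ²)) = 20%, ζ = −ln(0.2)/√(π²+ln²(0.2)) = 0.4559.
Characteristic equation s² + 12s + 9.4K_p = 0 gives ζ = 12/(2√(9.4K_p)).
Setting ζ = 0.4559: √(9.4K_p) = 12/(2·0.4559) = 13.16, so K_p = 173.2/9.4 = 18.4.

K_p = 18.4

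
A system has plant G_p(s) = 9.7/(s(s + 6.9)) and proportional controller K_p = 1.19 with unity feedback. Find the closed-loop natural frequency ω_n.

ω_n = 3.4 rad/s

The closed-loop denominator is s(s+6.9) + 1.19·9.7 = s² + 6.9s + 11.54.
Matching s² + 2ζω_n s + ω_n²: ω_n = √11.54 = 3.397 rad/s and 2ζω_n = 6.9, so ζ = 6.9/(2·3.397) = 1.02.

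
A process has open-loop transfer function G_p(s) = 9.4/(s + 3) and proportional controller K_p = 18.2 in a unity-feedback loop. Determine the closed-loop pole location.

Closed-loop transfer function: T(s) = K_p·G_p(s)/(1 + K_p·G_p(s)) = 171.1/(s + 3 + 171.1) = 171.1/(s + 174.1).
The closed-loop pole is at s = −174.1.

s = -174.1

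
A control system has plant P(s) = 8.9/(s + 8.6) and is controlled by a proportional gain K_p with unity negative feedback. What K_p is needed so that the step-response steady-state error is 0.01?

K_p = 95.7

The loop is type 0, so e_ss(step) = 1/(1 + K_pos) with K_pos = K_p·P(0).
P(0) = 1.035. Require 1/(1 + K_p·1.035) = 0.01, so 1 + 1.035·K_p = 100.
K_p = (100 − 1)/1.035 = 95.7.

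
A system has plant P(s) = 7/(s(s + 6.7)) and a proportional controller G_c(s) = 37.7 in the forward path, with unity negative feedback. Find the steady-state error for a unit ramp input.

The loop has one pole at the origin (type 1). Velocity error constant K_v = lim_{s→0} s·G_c(s)P(s) = 37.7·7/6.7 = 39.39.
Steady-state error to a unit ramp: e_ss = 1/K_v = 0.0254.

0.0254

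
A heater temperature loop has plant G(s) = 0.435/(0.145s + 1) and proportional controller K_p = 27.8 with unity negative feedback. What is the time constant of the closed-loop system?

Closed loop: T(s) = K_p·G/(1+K_p·G) = 12.09/(0.145s + 1 + 12.09), with pole at s = −(1 + 12.09)/0.145 = −90.3.
Closed-loop time constant τ = 1/90.3 = 0.0111 s.

τ = 0.0111 s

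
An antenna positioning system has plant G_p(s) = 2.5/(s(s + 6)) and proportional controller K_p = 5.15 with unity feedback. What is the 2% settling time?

T_s ≈ 1.33 s

From 1 + K_pG_p(s) = 0: s² + 6s + 12.88 = 0 ⇒ ω_n = 3.588, ζ = 0.8361.
2% settling time T_s ≈ 4/(ζω_n) = 4/3 = 1.33 s.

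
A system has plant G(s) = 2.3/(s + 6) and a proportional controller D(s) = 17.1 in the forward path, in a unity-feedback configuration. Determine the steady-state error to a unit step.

The loop is type 0. Static position error constant K_pos = D(0)·G(0) = 17.1·0.3833 = 6.555.
Steady-state error to a unit step: e_ss = 1/(1+K_pos) = 1/7.555 = 0.132.

0.132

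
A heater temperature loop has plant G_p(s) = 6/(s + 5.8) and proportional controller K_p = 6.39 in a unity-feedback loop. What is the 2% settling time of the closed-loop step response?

T_s ≈ 0.0906 s

Closed-loop transfer function: T(s) = K_p·G_p(s)/(1 + K_p·G_p(s)) = 38.34/(s + 5.8 + 38.34) = 38.34/(s + 44.14).
Time constant τ = 1/44.14 = 0.02266 s, so the 2% settling time is about 4τ = 0.0906 s.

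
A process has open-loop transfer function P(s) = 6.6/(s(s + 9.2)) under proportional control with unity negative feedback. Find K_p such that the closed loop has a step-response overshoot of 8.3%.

K_p = 8.31

From %OS = 100·exp(−πζ/√(1−ζ²)) = 8.3%, ζ = −ln(0.083)/√(π²+ln²(0.083)) = 0.621.
Characteristic equation s² + 9.2s + 6.6K_p = 0 gives ζ = 9.2/(2√(6.6K_p)).
Setting ζ = 0.621: √(6.6K_p) = 9.2/(2·0.621) = 7.408, so K_p = 54.87/6.6 = 8.31.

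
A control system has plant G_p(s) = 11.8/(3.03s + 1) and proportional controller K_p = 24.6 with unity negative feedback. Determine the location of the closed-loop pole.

Closed loop: T(s) = K_p·G_p/(1+K_p·G_p) = 290.3/(3.03s + 1 + 290.3), with pole at s = −(1 + 290.3)/3.03 = −96.13.

s = -96.13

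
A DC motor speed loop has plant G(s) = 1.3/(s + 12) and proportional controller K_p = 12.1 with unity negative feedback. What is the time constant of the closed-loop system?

Closed-loop transfer function: T(s) = K_p·G(s)/(1 + K_p·G(s)) = 15.73/(s + 12 + 15.73) = 15.73/(s + 27.73).
Time constant τ = 1/27.73 = 0.0361 s.

τ = 0.0361 s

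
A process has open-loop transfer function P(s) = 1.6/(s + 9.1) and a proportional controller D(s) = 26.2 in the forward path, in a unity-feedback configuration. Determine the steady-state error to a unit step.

0.178

The loop is type 0. Static position error constant K_pos = D(0)·P(0) = 26.2·0.1758 = 4.607.
Steady-state error to a unit step: e_ss = 1/(1+K_pos) = 1/5.607 = 0.178.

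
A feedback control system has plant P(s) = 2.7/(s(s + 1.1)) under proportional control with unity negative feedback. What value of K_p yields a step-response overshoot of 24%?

From %OS = 100·exp(−πζ/√(1−ζ²)) = 24%, ζ = −ln(0.24)/√(π²+ln²(0.24)) = 0.4136.
Characteristic equation s² + 1.1s + 2.7K_p = 0 gives ζ = 1.1/(2√(2.7K_p)).
Setting ζ = 0.4136: √(2.7K_p) = 1.1/(2·0.4136) = 1.33, so K_p = 1.768/2.7 = 0.655.

K_p = 0.655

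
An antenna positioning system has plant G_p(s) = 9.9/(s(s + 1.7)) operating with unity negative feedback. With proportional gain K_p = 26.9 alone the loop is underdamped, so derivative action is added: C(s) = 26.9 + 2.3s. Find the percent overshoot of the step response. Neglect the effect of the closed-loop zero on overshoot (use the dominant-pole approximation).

Forward path: (26.9 + 2.3s)·9.9/(s(s+1.7)). The closed-loop characteristic equation is s² + (1.7 + 9.9·2.3)s + 9.9·26.9 = 0.
That is s² + 24.47s + 266.3 = 0, so ω_n = 16.32 rad/s and ζ = 24.47/(2·16.32) = 0.7497.
%OS = 100·exp(−πζ/√(1−ζ²)) = 2.85%.

2.85%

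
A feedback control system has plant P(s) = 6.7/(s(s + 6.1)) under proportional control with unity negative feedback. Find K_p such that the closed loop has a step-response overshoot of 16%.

From %OS = 100·exp(−πζ/√(1−ζ²)) = 16%, ζ = −ln(0.16)/√(π²+ln²(0.16)) = 0.5039.
Characteristic equation s² + 6.1s + 6.7K_p = 0 gives ζ = 6.1/(2√(6.7K_p)).
Setting ζ = 0.5039: √(6.7K_p) = 6.1/(2·0.5039) = 6.053, so K_p = 36.64/6.7 = 5.47.

K_p = 5.47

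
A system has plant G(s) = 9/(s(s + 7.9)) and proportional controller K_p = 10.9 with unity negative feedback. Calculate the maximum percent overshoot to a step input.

25.5%

From 1 + K_pG(s) = 0: s² + 7.9s + 98.1 = 0 ⇒ ω_n = 9.905, ζ = 0.3988.
%OS = 100·exp(−πζ/√(1−ζ²)) = 100·exp(−π·0.3988/√0.841) = 25.5%.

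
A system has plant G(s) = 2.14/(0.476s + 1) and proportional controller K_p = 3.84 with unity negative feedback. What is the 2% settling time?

Closed loop: T(s) = K_p·G/(1+K_p·G) = 8.218/(0.476s + 1 + 8.218), with pole at s = −(1 + 8.218)/0.476 = −19.36.
τ = 1/19.36 = 0.05164 s, so 2% settling time ≈ 4τ = 0.207 s.

T_s ≈ 0.207 s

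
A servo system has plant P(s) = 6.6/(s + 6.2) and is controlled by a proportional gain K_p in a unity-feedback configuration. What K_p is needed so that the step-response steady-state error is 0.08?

K_p = 10.8

Steady-state error for a unit step on this type-0 loop is 1/(1 + K_p·P(0)).
P(0) = 1.065. Require 1/(1 + K_p·1.065) = 0.08, so 1 + 1.065·K_p = 12.5.
K_p = (12.5 − 1)/1.065 = 10.8.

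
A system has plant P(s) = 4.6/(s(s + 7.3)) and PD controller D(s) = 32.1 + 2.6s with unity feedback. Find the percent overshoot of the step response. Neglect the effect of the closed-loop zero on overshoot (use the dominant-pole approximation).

1.69%

Forward path: (32.1 + 2.6s)·4.6/(s(s+7.3)). The closed-loop characteristic equation is s² + (7.3 + 4.6·2.6)s + 4.6·32.1 = 0.
That is s² + 19.26s + 147.7 = 0, so ω_n = 12.15 rad/s and ζ = 19.26/(2·12.15) = 0.7925.
%OS = 100·exp(−πζ/√(1−ζ²)) = 1.69%.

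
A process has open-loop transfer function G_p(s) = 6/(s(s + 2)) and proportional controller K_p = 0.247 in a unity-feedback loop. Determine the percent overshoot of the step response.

1.08%

The closed-loop denominator s² + 2s + 1.482 gives ω_n = √1.482 = 1.217 and ζ = 2/(2ω_n) = 0.8214.
%OS = 100·exp(−πζ/√(1−ζ²)) = 100·exp(−π·0.8214/√0.3252) = 1.08%.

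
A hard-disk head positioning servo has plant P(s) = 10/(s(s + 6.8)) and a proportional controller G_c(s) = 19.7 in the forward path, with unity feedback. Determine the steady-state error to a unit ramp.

The loop has one pole at the origin (type 1). Velocity error constant K_v = lim_{s→0} s·G_c(s)P(s) = 19.7·10/6.8 = 28.97.
Steady-state error to a unit ramp: e_ss = 1/K_v = 0.0345.

0.0345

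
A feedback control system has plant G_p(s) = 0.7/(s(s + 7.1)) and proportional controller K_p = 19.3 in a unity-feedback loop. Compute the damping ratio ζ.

1 + K_p·G_p(s) = 0 gives s² + 7.1s + 13.51 = 0.
Matching s² + 2ζω_n s + ω_n²: ω_n = √13.51 = 3.676 rad/s and 2ζω_n = 7.1, so ζ = 7.1/(2·3.676) = 0.966.

ζ = 0.966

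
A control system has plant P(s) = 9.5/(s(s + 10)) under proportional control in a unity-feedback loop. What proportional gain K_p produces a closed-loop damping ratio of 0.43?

Closed-loop characteristic equation: s² + 10s + K_p·9.5 = 0.
So ω_n = √(9.5K_p) and 2ζω_n = 10, giving ζ = 10/(2√(9.5K_p)).
Setting ζ = 0.43: √(9.5K_p) = 10/(2·0.43) = 11.63, so K_p = 135.2/9.5 = 14.2.

K_p = 14.2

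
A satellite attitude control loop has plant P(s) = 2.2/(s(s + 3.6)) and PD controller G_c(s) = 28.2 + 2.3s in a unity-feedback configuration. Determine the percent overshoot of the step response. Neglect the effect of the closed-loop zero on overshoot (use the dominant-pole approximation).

Forward path: (28.2 + 2.3s)·2.2/(s(s+3.6)). The closed-loop characteristic equation is s² + (3.6 + 2.2·2.3)s + 2.2·28.2 = 0.
That is s² + 8.66s + 62.04 = 0, so ω_n = 7.877 rad/s and ζ = 8.66/(2·7.877) = 0.5497.
%OS = 100·exp(−πζ/√(1−ζ²)) = 12.7%.

12.7%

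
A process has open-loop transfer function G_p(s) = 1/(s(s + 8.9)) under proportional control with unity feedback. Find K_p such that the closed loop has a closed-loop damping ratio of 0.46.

K_p = 93.6

Closed-loop characteristic equation: s² + 8.9s + K_p·1 = 0.
So ω_n = √(1K_p) and 2ζω_n = 8.9, giving ζ = 8.9/(2√(1K_p)).
Setting ζ = 0.46: √(1K_p) = 8.9/(2·0.46) = 9.674, so K_p = 93.58/1 = 93.6.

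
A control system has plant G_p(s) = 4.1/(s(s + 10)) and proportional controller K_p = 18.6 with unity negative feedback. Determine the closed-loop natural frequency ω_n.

With unity feedback the closed-loop characteristic equation is s² + 10s + 18.6·4.1 = s² + 10s + 76.26 = 0.
So ω_n² = 76.26 ⇒ ω_n = 8.733 rad/s, and ζ = 10/(2ω_n) = 0.573.

ω_n = 8.73 rad/s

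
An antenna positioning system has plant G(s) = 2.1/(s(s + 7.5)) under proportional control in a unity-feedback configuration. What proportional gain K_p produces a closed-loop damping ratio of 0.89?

Closed-loop characteristic equation: s² + 7.5s + K_p·2.1 = 0.
So ω_n = √(2.1K_p) and 2ζω_n = 7.5, giving ζ = 7.5/(2√(2.1K_p)).
Setting ζ = 0.89: √(2.1K_p) = 7.5/(2·0.89) = 4.213, so K_p = 17.75/2.1 = 8.45.

K_p = 8.45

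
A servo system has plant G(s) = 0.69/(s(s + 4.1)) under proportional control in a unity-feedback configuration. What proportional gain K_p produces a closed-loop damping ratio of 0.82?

Closed-loop characteristic equation: s² + 4.1s + K_p·0.69 = 0.
So ω_n = √(0.69K_p) and 2ζω_n = 4.1, giving ζ = 4.1/(2√(0.69K_p)).
Setting ζ = 0.82: √(0.69K_p) = 4.1/(2·0.82) = 2.5, so K_p = 6.25/0.69 = 9.06.

K_p = 9.06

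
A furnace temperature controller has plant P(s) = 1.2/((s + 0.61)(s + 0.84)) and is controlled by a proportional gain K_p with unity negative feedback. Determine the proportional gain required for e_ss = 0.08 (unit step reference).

The loop is type 0, so e_ss(step) = 1/(1 + K_pos) with K_pos = K_p·P(0).
P(0) = 2.342. Require 1/(1 + K_p·2.342) = 0.08, so 1 + 2.342·K_p = 12.5.
K_p = (12.5 − 1)/2.342 = 4.91.

K_p = 4.91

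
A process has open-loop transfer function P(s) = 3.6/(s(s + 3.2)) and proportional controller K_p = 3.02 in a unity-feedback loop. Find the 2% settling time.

T_s ≈ 2.5 s

The closed-loop denominator s² + 3.2s + 10.87 gives ω_n = √10.87 = 3.297 and ζ = 3.2/(2ω_n) = 0.4852.
2% settling time T_s ≈ 4/(ζω_n) = 4/1.6 = 2.5 s.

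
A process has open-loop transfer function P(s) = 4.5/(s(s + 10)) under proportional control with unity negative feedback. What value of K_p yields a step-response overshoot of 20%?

From %OS = 100·exp(−πζ/√(1−ζ²)) = 20%, ζ = −ln(0.2)/√(π²+ln²(0.2)) = 0.4559.
Characteristic equation s² + 10s + 4.5K_p = 0 gives ζ = 10/(2√(4.5K_p)).
Setting ζ = 0.4559: √(4.5K_p) = 10/(2·0.4559) = 10.97, so K_p = 120.3/4.5 = 26.7.

K_p = 26.7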